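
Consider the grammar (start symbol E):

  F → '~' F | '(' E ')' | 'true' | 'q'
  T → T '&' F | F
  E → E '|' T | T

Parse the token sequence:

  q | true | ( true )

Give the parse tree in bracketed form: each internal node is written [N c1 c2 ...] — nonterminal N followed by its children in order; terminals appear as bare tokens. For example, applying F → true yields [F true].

[E [E [E [T [F q]]] | [T [F true]]] | [T [F ( [E [T [F true]]] )]]]

E
E | T
E | T | T
T | T | T
F | T | T
q | T | T
q | F | T
q | true | T
q | true | F
q | true | ( E )
q | true | ( T )
q | true | ( F )
q | true | ( true )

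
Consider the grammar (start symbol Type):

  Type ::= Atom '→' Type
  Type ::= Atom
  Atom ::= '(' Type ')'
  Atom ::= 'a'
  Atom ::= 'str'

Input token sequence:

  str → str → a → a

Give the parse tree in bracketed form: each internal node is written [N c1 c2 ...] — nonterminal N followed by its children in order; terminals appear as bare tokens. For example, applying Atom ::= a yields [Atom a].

Type
Atom → Type
str → Type
str → Atom → Type
str → str → Type
str → str → Atom → Type
str → str → a → Type
str → str → a → Atom
str → str → a → a

[Type [Atom str] → [Type [Atom str] → [Type [Atom a] → [Type [Atom a]]]]]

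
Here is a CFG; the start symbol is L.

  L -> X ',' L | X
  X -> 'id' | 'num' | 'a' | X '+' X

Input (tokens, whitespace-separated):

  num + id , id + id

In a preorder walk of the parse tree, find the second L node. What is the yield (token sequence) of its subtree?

[L [X [X num] + [X id]] , [L [X [X id] + [X id]]]]

id + id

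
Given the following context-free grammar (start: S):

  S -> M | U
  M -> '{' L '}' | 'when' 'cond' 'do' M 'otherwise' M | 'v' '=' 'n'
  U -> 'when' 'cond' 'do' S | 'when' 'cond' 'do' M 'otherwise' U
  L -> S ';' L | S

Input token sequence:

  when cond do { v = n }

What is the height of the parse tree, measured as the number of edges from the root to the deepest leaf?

[S [U when cond do [S [M { [L [S [M v = n]]] }]]]]

7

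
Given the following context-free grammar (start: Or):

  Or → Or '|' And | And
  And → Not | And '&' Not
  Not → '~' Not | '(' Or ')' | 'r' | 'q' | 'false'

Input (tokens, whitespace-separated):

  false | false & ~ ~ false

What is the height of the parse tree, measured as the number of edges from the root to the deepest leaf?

[Or [Or [And [Not false]]] | [And [And [Not false]] & [Not ~ [Not ~ [Not false]]]]]

5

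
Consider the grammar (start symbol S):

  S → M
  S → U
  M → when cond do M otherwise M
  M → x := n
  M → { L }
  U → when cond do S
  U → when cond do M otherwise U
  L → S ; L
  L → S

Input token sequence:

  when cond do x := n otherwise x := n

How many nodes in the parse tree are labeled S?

1

[S [M when cond do [M x := n] otherwise [M x := n]]]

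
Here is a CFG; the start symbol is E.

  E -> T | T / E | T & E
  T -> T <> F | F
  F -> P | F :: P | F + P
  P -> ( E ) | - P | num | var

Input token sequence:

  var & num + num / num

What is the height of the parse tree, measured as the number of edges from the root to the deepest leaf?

[E [T [F [P var]]] & [E [T [F [F [P num]] + [P num]]] / [E [T [F [P num]]]]]]

6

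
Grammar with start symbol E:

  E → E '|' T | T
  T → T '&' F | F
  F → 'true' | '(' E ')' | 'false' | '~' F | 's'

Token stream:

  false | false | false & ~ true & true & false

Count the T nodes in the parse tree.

[E [E [E [T [F false]]] | [T [F false]]] | [T [T [T [T [F false]] & [F ~ [F true]]] & [F true]] & [F false]]]

6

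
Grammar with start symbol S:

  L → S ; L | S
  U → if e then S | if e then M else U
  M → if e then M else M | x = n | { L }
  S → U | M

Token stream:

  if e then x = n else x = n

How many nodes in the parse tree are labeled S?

[S [M if e then [M x = n] else [M x = n]]]

1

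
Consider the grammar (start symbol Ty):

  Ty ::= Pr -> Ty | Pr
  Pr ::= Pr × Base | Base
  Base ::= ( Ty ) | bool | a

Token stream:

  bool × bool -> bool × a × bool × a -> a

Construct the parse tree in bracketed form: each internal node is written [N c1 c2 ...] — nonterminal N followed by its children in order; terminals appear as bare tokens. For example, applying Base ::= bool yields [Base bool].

[Ty [Pr [Pr [Base bool]] × [Base bool]] -> [Ty [Pr [Pr [Pr [Pr [Base bool]] × [Base a]] × [Base bool]] × [Base a]] -> [Ty [Pr [Base a]]]]]

Ty
Pr -> Ty
Pr × Base -> Ty
Base × Base -> Ty
bool × Base -> Ty
bool × bool -> Ty
bool × bool -> Pr -> Ty
bool × bool -> Pr × Base -> Ty
bool × bool -> Pr × Base × Base -> Ty
bool × bool -> Pr × Base × Base × Base -> Ty
bool × bool -> Base × Base × Base × Base -> Ty
bool × bool -> bool × Base × Base × Base -> Ty
bool × bool -> bool × a × Base × Base -> Ty
bool × bool -> bool × a × bool × Base -> Ty
bool × bool -> bool × a × bool × a -> Ty
bool × bool -> bool × a × bool × a -> Pr
bool × bool -> bool × a × bool × a -> Base
bool × bool -> bool × a × bool × a -> a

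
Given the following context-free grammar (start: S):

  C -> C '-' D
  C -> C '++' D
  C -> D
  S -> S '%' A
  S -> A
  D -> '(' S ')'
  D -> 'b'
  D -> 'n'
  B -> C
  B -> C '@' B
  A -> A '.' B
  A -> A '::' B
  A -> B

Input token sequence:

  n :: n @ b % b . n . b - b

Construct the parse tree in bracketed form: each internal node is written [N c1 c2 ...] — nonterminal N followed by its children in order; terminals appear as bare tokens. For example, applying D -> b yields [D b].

[S [S [A [A [B [C [D n]]]] :: [B [C [D n]] @ [B [C [D b]]]]]] % [A [A [A [B [C [D b]]]] . [B [C [D n]]]] . [B [C [C [D b]] - [D b]]]]]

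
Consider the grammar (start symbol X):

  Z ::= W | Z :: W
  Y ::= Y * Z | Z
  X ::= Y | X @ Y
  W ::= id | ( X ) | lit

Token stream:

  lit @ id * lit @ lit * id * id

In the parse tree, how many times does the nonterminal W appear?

6

[X [X [X [Y [Z [W lit]]]] @ [Y [Y [Z [W id]]] * [Z [W lit]]]] @ [Y [Y [Y [Z [W lit]]] * [Z [W id]]] * [Z [W id]]]]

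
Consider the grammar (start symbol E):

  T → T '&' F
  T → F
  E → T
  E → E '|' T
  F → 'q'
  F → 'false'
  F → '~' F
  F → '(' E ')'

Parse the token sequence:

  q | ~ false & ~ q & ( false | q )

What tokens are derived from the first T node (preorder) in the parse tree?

[E [E [T [F q]]] | [T [T [T [F ~ [F false]]] & [F ~ [F q]]] & [F ( [E [E [T [F false]]] | [T [F q]]] )]]]

q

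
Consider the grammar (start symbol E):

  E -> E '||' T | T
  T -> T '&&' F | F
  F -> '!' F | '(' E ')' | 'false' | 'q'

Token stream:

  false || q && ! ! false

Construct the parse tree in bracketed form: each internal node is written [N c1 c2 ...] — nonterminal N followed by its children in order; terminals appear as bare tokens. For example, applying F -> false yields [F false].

[E [E [T [F false]]] || [T [T [F q]] && [F ! [F ! [F false]]]]]

E
E || T
T || T
F || T
false || T
false || T && F
false || F && F
false || q && F
false || q && ! F
false || q && ! ! F
false || q && ! ! false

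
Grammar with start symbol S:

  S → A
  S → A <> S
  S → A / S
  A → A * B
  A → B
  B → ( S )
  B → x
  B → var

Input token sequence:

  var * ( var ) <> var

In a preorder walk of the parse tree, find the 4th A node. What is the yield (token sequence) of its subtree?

[S [A [A [B var]] * [B ( [S [A [B var]]] )]] <> [S [A [B var]]]]

var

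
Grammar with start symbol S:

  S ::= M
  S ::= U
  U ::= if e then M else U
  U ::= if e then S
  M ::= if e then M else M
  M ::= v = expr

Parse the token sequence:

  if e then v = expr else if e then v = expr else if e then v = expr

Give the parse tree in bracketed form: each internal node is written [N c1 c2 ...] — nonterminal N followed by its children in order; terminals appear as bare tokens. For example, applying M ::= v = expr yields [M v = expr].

[S [U if e then [M v = expr] else [U if e then [M v = expr] else [U if e then [S [M v = expr]]]]]]

S
U
if e then M else U
if e then v = expr else U
if e then v = expr else if e then M else U
if e then v = expr else if e then v = expr else U
if e then v = expr else if e then v = expr else if e then S
if e then v = expr else if e then v = expr else if e then M
if e then v = expr else if e then v = expr else if e then v = expr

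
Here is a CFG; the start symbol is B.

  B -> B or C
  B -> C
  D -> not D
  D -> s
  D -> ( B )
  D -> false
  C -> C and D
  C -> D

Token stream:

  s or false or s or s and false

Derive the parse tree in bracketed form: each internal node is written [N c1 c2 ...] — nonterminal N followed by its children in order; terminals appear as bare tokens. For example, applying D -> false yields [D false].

[B [B [B [B [C [D s]]] or [C [D false]]] or [C [D s]]] or [C [C [D s]] and [D false]]]

B
B or C
B or C or C
B or C or C or C
C or C or C or C
D or C or C or C
s or C or C or C
s or D or C or C
s or false or C or C
s or false or D or C
s or false or s or C
s or false or s or C and D
s or false or s or D and D
s or false or s or s and D
s or false or s or s and false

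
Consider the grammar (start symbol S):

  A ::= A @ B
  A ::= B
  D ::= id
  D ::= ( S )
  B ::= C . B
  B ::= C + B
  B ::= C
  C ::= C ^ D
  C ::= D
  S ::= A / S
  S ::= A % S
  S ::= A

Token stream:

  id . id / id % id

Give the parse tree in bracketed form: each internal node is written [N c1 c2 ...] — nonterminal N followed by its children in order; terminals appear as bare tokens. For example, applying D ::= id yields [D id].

S
A / S
B / S
C . B / S
D . B / S
id . B / S
id . C / S
id . D / S
id . id / S
id . id / A % S
id . id / B % S
id . id / C % S
id . id / D % S
id . id / id % S
id . id / id % A
id . id / id % B
id . id / id % C
id . id / id % D
id . id / id % id

[S [A [B [C [D id]] . [B [C [D id]]]]] / [S [A [B [C [D id]]]] % [S [A [B [C [D id]]]]]]]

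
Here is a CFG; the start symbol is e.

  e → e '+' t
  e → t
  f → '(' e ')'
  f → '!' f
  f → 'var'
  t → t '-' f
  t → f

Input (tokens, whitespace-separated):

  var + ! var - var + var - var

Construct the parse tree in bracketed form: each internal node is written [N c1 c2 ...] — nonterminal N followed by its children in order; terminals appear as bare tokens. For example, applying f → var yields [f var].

[e [e [e [t [f var]]] + [t [t [f ! [f var]]] - [f var]]] + [t [t [f var]] - [f var]]]

e
e + t
e + t + t
t + t + t
f + t + t
var + t + t
var + t - f + t
var + f - f + t
var + ! f - f + t
var + ! var - f + t
var + ! var - var + t
var + ! var - var + t - f
var + ! var - var + f - f
var + ! var - var + var - f
var + ! var - var + var - var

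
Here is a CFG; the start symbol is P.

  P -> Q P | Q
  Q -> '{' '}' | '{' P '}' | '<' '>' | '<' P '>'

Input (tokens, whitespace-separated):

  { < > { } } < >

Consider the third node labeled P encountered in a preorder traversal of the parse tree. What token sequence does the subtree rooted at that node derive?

{ }

[P [Q { [P [Q < >] [P [Q { }]]] }] [P [Q < >]]]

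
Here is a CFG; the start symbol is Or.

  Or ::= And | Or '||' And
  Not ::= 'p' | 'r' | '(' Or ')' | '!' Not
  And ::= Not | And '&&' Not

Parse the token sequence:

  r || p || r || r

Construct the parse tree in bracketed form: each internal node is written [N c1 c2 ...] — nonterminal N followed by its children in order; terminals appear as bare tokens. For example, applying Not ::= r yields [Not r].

[Or [Or [Or [Or [And [Not r]]] || [And [Not p]]] || [And [Not r]]] || [And [Not r]]]

Or
Or || And
Or || And || And
Or || And || And || And
And || And || And || And
Not || And || And || And
r || And || And || And
r || Not || And || And
r || p || And || And
r || p || Not || And
r || p || r || And
r || p || r || Not
r || p || r || r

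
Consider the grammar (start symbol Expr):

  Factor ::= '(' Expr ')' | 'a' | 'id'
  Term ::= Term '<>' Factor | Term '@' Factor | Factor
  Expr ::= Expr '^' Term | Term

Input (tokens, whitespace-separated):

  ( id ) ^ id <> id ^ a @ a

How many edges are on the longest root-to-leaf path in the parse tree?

[Expr [Expr [Expr [Term [Factor ( [Expr [Term [Factor id]]] )]]] ^ [Term [Term [Factor id]] <> [Factor id]]] ^ [Term [Term [Factor a]] @ [Factor a]]]

8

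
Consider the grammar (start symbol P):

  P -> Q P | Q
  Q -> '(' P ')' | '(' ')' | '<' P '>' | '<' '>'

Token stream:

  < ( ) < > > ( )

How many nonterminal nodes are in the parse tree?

8

[P [Q < [P [Q ( )] [P [Q < >]]] >] [P [Q ( )]]]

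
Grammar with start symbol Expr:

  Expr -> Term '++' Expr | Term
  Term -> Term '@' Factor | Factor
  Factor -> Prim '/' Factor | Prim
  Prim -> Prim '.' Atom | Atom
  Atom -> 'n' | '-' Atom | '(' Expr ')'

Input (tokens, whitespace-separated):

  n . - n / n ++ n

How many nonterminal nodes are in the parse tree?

16

[Expr [Term [Factor [Prim [Prim [Atom n]] . [Atom - [Atom n]]] / [Factor [Prim [Atom n]]]]] ++ [Expr [Term [Factor [Prim [Atom n]]]]]]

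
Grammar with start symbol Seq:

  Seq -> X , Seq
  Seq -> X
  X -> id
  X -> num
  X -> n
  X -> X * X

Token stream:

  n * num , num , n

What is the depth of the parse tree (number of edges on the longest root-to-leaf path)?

4

[Seq [X [X n] * [X num]] , [Seq [X num] , [Seq [X n]]]]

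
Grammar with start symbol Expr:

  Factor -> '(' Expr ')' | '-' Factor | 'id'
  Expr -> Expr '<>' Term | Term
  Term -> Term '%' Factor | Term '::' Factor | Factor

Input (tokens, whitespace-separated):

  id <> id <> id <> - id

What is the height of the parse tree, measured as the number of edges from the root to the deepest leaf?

6

[Expr [Expr [Expr [Expr [Term [Factor id]]] <> [Term [Factor id]]] <> [Term [Factor id]]] <> [Term [Factor - [Factor id]]]]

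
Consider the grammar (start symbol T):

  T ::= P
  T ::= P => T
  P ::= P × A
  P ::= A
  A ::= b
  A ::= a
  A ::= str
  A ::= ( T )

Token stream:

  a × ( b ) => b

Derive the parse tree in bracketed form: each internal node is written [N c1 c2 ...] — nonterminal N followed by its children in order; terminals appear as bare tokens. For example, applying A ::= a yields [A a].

T
P => T
P × A => T
A × A => T
a × A => T
a × ( T ) => T
a × ( P ) => T
a × ( A ) => T
a × ( b ) => T
a × ( b ) => P
a × ( b ) => A
a × ( b ) => b

[T [P [P [A a]] × [A ( [T [P [A b]]] )]] => [T [P [A b]]]]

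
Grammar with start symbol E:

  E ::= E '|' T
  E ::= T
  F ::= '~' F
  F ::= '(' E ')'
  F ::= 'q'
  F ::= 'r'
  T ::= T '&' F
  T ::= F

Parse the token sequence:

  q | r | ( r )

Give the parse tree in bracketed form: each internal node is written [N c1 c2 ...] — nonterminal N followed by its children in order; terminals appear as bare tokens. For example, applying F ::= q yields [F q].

[E [E [E [T [F q]]] | [T [F r]]] | [T [F ( [E [T [F r]]] )]]]

E
E | T
E | T | T
T | T | T
F | T | T
q | T | T
q | F | T
q | r | T
q | r | F
q | r | ( E )
q | r | ( T )
q | r | ( F )
q | r | ( r )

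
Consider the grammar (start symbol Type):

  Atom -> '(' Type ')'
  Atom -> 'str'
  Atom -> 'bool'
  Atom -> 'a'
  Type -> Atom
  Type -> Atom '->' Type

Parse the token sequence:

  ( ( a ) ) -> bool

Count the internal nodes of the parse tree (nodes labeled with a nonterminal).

[Type [Atom ( [Type [Atom ( [Type [Atom a]] )]] )] -> [Type [Atom bool]]]

8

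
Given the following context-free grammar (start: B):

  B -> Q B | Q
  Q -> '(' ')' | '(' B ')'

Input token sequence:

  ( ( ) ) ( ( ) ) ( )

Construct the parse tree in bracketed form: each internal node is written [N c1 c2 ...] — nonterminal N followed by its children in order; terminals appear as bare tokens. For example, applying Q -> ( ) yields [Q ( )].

[B [Q ( [B [Q ( )]] )] [B [Q ( [B [Q ( )]] )] [B [Q ( )]]]]

B
Q B
( B ) B
( Q ) B
( ( ) ) B
( ( ) ) Q B
( ( ) ) ( B ) B
( ( ) ) ( Q ) B
( ( ) ) ( ( ) ) B
( ( ) ) ( ( ) ) Q
( ( ) ) ( ( ) ) ( )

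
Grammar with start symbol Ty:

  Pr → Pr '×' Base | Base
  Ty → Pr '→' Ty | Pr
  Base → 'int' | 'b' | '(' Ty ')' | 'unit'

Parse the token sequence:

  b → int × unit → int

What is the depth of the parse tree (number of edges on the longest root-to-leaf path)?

5

[Ty [Pr [Base b]] → [Ty [Pr [Pr [Base int]] × [Base unit]] → [Ty [Pr [Base int]]]]]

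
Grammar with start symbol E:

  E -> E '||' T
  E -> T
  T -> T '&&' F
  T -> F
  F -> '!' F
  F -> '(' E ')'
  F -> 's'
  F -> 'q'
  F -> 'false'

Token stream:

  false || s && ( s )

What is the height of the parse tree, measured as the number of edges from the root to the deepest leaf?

[E [E [T [F false]]] || [T [T [F s]] && [F ( [E [T [F s]]] )]]]

6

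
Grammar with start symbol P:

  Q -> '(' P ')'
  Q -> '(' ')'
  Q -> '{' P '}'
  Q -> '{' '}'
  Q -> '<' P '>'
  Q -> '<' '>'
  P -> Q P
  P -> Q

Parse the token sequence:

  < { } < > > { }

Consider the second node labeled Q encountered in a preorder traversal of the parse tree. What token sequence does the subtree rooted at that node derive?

[P [Q < [P [Q { }] [P [Q < >]]] >] [P [Q { }]]]

{ }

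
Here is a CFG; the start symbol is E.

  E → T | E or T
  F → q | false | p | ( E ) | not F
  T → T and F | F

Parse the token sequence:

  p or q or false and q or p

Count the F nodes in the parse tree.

5

[E [E [E [E [T [F p]]] or [T [F q]]] or [T [T [F false]] and [F q]]] or [T [F p]]]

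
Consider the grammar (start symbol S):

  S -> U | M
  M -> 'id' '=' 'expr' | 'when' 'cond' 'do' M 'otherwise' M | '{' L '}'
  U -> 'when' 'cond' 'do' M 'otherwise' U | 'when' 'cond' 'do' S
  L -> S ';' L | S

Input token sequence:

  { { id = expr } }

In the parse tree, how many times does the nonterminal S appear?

3

[S [M { [L [S [M { [L [S [M id = expr]]] }]]] }]]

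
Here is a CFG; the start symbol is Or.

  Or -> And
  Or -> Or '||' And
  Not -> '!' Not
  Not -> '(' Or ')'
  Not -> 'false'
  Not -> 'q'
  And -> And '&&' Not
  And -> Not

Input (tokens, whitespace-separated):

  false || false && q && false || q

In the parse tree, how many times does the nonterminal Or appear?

[Or [Or [Or [And [Not false]]] || [And [And [And [Not false]] && [Not q]] && [Not false]]] || [And [Not q]]]

3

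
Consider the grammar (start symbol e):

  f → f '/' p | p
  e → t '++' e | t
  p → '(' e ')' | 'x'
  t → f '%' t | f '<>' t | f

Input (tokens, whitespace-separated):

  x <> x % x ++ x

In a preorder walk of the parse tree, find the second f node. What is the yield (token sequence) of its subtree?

x

[e [t [f [p x]] <> [t [f [p x]] % [t [f [p x]]]]] ++ [e [t [f [p x]]]]]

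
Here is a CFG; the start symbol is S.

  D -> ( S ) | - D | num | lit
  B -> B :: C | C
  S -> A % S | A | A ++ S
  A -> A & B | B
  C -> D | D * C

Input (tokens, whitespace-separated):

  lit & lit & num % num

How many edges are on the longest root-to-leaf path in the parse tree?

7

[S [A [A [A [B [C [D lit]]]] & [B [C [D lit]]]] & [B [C [D num]]]] % [S [A [B [C [D num]]]]]]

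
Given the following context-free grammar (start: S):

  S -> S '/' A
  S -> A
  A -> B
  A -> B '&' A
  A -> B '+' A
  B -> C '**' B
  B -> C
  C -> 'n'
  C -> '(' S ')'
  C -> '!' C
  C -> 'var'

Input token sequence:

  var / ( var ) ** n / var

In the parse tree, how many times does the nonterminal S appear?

[S [S [S [A [B [C var]]]] / [A [B [C ( [S [A [B [C var]]]] )] ** [B [C n]]]]] / [A [B [C var]]]]

4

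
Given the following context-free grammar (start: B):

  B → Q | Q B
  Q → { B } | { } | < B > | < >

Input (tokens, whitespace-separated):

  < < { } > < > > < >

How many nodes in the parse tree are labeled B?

[B [Q < [B [Q < [B [Q { }]] >] [B [Q < >]]] >] [B [Q < >]]]

5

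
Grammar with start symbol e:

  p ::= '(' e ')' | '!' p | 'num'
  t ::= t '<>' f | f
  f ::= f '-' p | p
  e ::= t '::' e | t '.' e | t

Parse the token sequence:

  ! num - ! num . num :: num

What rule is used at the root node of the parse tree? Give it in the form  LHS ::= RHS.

[e [t [f [f [p ! [p num]]] - [p ! [p num]]]] . [e [t [f [p num]]] :: [e [t [f [p num]]]]]]

e ::= t '.' e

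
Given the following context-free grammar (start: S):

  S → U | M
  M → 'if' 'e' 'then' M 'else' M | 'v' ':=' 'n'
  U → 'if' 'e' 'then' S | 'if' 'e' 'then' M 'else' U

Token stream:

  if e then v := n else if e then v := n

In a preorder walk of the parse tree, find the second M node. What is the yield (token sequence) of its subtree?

[S [U if e then [M v := n] else [U if e then [S [M v := n]]]]]

v := n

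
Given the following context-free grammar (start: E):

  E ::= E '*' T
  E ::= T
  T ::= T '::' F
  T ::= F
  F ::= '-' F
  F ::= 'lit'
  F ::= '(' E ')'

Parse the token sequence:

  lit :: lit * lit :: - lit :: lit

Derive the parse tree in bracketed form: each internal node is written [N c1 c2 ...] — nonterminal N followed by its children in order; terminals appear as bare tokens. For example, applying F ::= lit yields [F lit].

[E [E [T [T [F lit]] :: [F lit]]] * [T [T [T [F lit]] :: [F - [F lit]]] :: [F lit]]]

E
E * T
T * T
T :: F * T
F :: F * T
lit :: F * T
lit :: lit * T
lit :: lit * T :: F
lit :: lit * T :: F :: F
lit :: lit * F :: F :: F
lit :: lit * lit :: F :: F
lit :: lit * lit :: - F :: F
lit :: lit * lit :: - lit :: F
lit :: lit * lit :: - lit :: lit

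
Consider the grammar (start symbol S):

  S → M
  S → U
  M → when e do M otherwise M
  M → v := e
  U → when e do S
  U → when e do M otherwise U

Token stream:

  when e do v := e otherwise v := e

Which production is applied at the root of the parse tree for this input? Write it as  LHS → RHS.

S → M

[S [M when e do [M v := e] otherwise [M v := e]]]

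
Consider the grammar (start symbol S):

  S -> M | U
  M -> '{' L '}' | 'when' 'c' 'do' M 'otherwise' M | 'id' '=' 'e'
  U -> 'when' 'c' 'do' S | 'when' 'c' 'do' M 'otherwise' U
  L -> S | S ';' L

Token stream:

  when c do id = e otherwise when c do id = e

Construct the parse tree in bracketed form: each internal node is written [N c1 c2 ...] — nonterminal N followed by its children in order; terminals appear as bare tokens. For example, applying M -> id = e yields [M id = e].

S
U
when c do M otherwise U
when c do id = e otherwise U
when c do id = e otherwise when c do S
when c do id = e otherwise when c do M
when c do id = e otherwise when c do id = e

[S [U when c do [M id = e] otherwise [U when c do [S [M id = e]]]]]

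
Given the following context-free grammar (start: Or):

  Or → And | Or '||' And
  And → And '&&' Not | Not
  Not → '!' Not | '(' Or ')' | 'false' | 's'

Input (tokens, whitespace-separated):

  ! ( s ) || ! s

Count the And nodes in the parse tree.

[Or [Or [And [Not ! [Not ( [Or [And [Not s]]] )]]]] || [And [Not ! [Not s]]]]

3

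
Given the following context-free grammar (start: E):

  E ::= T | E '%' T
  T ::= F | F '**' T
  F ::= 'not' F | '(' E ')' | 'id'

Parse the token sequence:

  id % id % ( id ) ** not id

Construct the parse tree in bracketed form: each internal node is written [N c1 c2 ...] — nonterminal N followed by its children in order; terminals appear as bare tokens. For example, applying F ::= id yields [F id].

[E [E [E [T [F id]]] % [T [F id]]] % [T [F ( [E [T [F id]]] )] ** [T [F not [F id]]]]]

E
E % T
E % T % T
T % T % T
F % T % T
id % T % T
id % F % T
id % id % T
id % id % F ** T
id % id % ( E ) ** T
id % id % ( T ) ** T
id % id % ( F ) ** T
id % id % ( id ) ** T
id % id % ( id ) ** F
id % id % ( id ) ** not F
id % id % ( id ) ** not id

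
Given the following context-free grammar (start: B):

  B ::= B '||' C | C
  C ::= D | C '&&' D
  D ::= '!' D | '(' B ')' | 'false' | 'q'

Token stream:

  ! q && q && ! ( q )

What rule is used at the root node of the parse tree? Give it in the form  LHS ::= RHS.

[B [C [C [C [D ! [D q]]] && [D q]] && [D ! [D ( [B [C [D q]]] )]]]]

B ::= C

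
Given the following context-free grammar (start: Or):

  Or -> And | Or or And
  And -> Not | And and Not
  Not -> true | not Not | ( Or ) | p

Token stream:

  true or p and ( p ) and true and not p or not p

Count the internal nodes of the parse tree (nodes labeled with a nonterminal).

20

[Or [Or [Or [And [Not true]]] or [And [And [And [And [Not p]] and [Not ( [Or [And [Not p]]] )]] and [Not true]] and [Not not [Not p]]]] or [And [Not not [Not p]]]]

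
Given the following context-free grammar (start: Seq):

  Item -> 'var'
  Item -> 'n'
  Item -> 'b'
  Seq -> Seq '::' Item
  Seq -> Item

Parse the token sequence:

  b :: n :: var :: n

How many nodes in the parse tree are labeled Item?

4

[Seq [Seq [Seq [Seq [Item b]] :: [Item n]] :: [Item var]] :: [Item n]]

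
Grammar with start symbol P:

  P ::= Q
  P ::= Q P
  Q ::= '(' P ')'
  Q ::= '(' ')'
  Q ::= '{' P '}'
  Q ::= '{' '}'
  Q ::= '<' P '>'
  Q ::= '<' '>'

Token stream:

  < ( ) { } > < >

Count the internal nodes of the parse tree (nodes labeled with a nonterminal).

[P [Q < [P [Q ( )] [P [Q { }]]] >] [P [Q < >]]]

8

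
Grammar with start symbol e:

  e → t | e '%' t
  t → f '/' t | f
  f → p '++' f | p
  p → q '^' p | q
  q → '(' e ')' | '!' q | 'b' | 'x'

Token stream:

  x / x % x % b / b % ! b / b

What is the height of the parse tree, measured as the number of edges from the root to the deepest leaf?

9

[e [e [e [e [t [f [p [q x]]] / [t [f [p [q x]]]]]] % [t [f [p [q x]]]]] % [t [f [p [q b]]] / [t [f [p [q b]]]]]] % [t [f [p [q ! [q b]]]] / [t [f [p [q b]]]]]]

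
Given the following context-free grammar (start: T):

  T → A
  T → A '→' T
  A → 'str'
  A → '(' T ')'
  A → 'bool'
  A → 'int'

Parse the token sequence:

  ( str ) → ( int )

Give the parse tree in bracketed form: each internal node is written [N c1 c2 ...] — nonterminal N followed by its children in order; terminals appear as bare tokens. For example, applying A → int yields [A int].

[T [A ( [T [A str]] )] → [T [A ( [T [A int]] )]]]

T
A → T
( T ) → T
( A ) → T
( str ) → T
( str ) → A
( str ) → ( T )
( str ) → ( A )
( str ) → ( int )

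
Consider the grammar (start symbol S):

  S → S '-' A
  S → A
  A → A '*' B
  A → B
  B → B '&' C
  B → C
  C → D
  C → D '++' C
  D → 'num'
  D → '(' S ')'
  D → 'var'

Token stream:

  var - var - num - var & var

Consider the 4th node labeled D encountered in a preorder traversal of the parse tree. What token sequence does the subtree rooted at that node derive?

var

[S [S [S [S [A [B [C [D var]]]]] - [A [B [C [D var]]]]] - [A [B [C [D num]]]]] - [A [B [B [C [D var]]] & [C [D var]]]]]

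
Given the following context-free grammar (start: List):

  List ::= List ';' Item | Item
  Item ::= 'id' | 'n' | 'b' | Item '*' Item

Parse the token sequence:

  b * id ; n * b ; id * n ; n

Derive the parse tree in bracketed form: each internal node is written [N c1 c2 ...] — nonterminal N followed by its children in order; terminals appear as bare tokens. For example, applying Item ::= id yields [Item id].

[List [List [List [List [Item [Item b] * [Item id]]] ; [Item [Item n] * [Item b]]] ; [Item [Item id] * [Item n]]] ; [Item n]]

List
List ; Item
List ; Item ; Item
List ; Item ; Item ; Item
Item ; Item ; Item ; Item
Item * Item ; Item ; Item ; Item
b * Item ; Item ; Item ; Item
b * id ; Item ; Item ; Item
b * id ; Item * Item ; Item ; Item
b * id ; n * Item ; Item ; Item
b * id ; n * b ; Item ; Item
b * id ; n * b ; Item * Item ; Item
b * id ; n * b ; id * Item ; Item
b * id ; n * b ; id * n ; Item
b * id ; n * b ; id * n ; n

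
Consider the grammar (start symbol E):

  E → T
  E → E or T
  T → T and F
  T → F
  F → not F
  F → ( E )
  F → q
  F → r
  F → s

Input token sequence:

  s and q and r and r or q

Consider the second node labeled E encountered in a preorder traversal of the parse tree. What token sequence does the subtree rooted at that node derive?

s and q and r and r

[E [E [T [T [T [T [F s]] and [F q]] and [F r]] and [F r]]] or [T [F q]]]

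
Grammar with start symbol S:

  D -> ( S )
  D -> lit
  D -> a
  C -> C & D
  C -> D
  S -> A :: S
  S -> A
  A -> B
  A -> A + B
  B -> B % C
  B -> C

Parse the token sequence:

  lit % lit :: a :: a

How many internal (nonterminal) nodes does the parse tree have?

18

[S [A [B [B [C [D lit]]] % [C [D lit]]]] :: [S [A [B [C [D a]]]] :: [S [A [B [C [D a]]]]]]]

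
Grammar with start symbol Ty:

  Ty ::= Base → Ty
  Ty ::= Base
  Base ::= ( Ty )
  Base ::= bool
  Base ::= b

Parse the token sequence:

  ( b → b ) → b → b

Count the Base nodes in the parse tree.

5

[Ty [Base ( [Ty [Base b] → [Ty [Base b]]] )] → [Ty [Base b] → [Ty [Base b]]]]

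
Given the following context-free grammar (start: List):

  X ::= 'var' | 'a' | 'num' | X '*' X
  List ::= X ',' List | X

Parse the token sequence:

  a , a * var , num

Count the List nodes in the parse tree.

3

[List [X a] , [List [X [X a] * [X var]] , [List [X num]]]]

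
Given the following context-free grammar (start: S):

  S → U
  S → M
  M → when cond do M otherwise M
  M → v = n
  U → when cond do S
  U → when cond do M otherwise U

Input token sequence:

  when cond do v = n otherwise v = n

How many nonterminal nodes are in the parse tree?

[S [M when cond do [M v = n] otherwise [M v = n]]]

4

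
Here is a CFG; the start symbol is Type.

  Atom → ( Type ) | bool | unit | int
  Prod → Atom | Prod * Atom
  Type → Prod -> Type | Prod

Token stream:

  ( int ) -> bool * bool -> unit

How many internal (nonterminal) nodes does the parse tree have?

[Type [Prod [Atom ( [Type [Prod [Atom int]]] )]] -> [Type [Prod [Prod [Atom bool]] * [Atom bool]] -> [Type [Prod [Atom unit]]]]]

14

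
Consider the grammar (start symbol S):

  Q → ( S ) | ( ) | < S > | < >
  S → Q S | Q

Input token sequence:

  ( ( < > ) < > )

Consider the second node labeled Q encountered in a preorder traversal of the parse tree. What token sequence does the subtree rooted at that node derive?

( < > )

[S [Q ( [S [Q ( [S [Q < >]] )] [S [Q < >]]] )]]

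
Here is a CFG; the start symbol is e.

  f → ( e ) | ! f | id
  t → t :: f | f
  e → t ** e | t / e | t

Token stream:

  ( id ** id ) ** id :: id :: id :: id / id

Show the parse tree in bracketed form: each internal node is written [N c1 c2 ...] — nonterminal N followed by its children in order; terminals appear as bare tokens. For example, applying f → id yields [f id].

[e [t [f ( [e [t [f id]] ** [e [t [f id]]]] )]] ** [e [t [t [t [t [f id]] :: [f id]] :: [f id]] :: [f id]] / [e [t [f id]]]]]

e
t ** e
f ** e
( e ) ** e
( t ** e ) ** e
( f ** e ) ** e
( id ** e ) ** e
( id ** t ) ** e
( id ** f ) ** e
( id ** id ) ** e
( id ** id ) ** t / e
( id ** id ) ** t :: f / e
( id ** id ) ** t :: f :: f / e
( id ** id ) ** t :: f :: f :: f / e
( id ** id ) ** f :: f :: f :: f / e
( id ** id ) ** id :: f :: f :: f / e
( id ** id ) ** id :: id :: f :: f / e
( id ** id ) ** id :: id :: id :: f / e
( id ** id ) ** id :: id :: id :: id / e
( id ** id ) ** id :: id :: id :: id / t
( id ** id ) ** id :: id :: id :: id / f
( id ** id ) ** id :: id :: id :: id / id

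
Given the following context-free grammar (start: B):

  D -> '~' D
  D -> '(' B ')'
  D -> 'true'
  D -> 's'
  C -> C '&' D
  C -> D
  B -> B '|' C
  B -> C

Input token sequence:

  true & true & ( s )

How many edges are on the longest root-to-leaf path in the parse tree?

6

[B [C [C [C [D true]] & [D true]] & [D ( [B [C [D s]]] )]]]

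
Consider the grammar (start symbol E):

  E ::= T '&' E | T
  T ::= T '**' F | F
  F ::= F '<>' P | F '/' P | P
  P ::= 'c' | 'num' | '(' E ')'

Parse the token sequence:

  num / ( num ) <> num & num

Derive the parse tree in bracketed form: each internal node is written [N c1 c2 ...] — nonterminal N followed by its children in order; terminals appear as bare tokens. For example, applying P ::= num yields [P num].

E
T & E
F & E
F <> P & E
F / P <> P & E
P / P <> P & E
num / P <> P & E
num / ( E ) <> P & E
num / ( T ) <> P & E
num / ( F ) <> P & E
num / ( P ) <> P & E
num / ( num ) <> P & E
num / ( num ) <> num & E
num / ( num ) <> num & T
num / ( num ) <> num & F
num / ( num ) <> num & P
num / ( num ) <> num & num

[E [T [F [F [F [P num]] / [P ( [E [T [F [P num]]]] )]] <> [P num]]] & [E [T [F [P num]]]]]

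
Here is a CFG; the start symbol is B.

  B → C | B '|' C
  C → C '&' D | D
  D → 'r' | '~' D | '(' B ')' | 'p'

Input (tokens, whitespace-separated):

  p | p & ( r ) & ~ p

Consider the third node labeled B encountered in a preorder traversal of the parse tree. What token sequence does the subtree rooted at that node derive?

[B [B [C [D p]]] | [C [C [C [D p]] & [D ( [B [C [D r]]] )]] & [D ~ [D p]]]]

r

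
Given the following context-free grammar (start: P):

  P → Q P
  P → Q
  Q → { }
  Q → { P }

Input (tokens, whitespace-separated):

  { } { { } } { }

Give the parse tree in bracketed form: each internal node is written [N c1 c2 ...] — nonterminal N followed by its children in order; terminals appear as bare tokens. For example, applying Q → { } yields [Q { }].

P
Q P
{ } P
{ } Q P
{ } { P } P
{ } { Q } P
{ } { { } } P
{ } { { } } Q
{ } { { } } { }

[P [Q { }] [P [Q { [P [Q { }]] }] [P [Q { }]]]]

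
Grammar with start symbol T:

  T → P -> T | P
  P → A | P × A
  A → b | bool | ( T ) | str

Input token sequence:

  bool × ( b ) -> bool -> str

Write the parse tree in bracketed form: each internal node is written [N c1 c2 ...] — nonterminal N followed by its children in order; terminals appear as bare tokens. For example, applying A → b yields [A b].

T
P -> T
P × A -> T
A × A -> T
bool × A -> T
bool × ( T ) -> T
bool × ( P ) -> T
bool × ( A ) -> T
bool × ( b ) -> T
bool × ( b ) -> P -> T
bool × ( b ) -> A -> T
bool × ( b ) -> bool -> T
bool × ( b ) -> bool -> P
bool × ( b ) -> bool -> A
bool × ( b ) -> bool -> str

[T [P [P [A bool]] × [A ( [T [P [A b]]] )]] -> [T [P [A bool]] -> [T [P [A str]]]]]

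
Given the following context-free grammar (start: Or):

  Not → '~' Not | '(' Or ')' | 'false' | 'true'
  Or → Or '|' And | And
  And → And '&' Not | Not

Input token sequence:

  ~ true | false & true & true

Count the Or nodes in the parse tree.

2

[Or [Or [And [Not ~ [Not true]]]] | [And [And [And [Not false]] & [Not true]] & [Not true]]]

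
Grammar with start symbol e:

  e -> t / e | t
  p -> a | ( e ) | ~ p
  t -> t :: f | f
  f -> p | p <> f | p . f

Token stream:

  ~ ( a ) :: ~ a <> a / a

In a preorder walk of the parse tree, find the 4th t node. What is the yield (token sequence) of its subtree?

[e [t [t [f [p ~ [p ( [e [t [f [p a]]]] )]]]] :: [f [p ~ [p a]] <> [f [p a]]]] / [e [t [f [p a]]]]]

a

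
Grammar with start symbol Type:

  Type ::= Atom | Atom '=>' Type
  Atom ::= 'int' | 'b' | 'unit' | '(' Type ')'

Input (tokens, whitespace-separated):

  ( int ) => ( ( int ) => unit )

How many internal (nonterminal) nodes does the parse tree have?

[Type [Atom ( [Type [Atom int]] )] => [Type [Atom ( [Type [Atom ( [Type [Atom int]] )] => [Type [Atom unit]]] )]]]

12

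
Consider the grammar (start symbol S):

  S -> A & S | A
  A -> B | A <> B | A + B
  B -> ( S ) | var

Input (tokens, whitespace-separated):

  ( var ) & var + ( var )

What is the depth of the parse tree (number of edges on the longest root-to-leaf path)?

7

[S [A [B ( [S [A [B var]]] )]] & [S [A [A [B var]] + [B ( [S [A [B var]]] )]]]]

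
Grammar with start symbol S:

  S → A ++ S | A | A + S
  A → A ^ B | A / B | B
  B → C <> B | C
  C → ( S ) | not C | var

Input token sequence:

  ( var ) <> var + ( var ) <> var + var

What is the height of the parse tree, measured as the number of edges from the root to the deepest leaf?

[S [A [B [C ( [S [A [B [C var]]]] )] <> [B [C var]]]] + [S [A [B [C ( [S [A [B [C var]]]] )] <> [B [C var]]]] + [S [A [B [C var]]]]]]

9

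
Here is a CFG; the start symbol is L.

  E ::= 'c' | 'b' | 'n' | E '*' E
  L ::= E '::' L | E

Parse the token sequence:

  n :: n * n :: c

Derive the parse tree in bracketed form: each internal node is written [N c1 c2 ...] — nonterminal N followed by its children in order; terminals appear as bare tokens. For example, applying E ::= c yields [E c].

[L [E n] :: [L [E [E n] * [E n]] :: [L [E c]]]]

L
E :: L
n :: L
n :: E :: L
n :: E * E :: L
n :: n * E :: L
n :: n * n :: L
n :: n * n :: E
n :: n * n :: c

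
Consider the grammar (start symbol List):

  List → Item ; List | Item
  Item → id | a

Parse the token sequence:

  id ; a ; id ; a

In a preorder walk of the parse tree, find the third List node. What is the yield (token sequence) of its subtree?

[List [Item id] ; [List [Item a] ; [List [Item id] ; [List [Item a]]]]]

id ; a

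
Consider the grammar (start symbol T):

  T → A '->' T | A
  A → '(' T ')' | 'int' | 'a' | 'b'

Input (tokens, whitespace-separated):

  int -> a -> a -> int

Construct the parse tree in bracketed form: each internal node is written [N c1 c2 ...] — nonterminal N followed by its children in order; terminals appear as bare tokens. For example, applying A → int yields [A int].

T
A -> T
int -> T
int -> A -> T
int -> a -> T
int -> a -> A -> T
int -> a -> a -> T
int -> a -> a -> A
int -> a -> a -> int

[T [A int] -> [T [A a] -> [T [A a] -> [T [A int]]]]]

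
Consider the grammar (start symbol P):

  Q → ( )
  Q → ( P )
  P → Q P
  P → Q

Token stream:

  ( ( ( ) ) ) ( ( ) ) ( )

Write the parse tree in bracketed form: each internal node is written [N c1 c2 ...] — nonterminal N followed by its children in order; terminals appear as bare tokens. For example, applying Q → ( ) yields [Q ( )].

P
Q P
( P ) P
( Q ) P
( ( P ) ) P
( ( Q ) ) P
( ( ( ) ) ) P
( ( ( ) ) ) Q P
( ( ( ) ) ) ( P ) P
( ( ( ) ) ) ( Q ) P
( ( ( ) ) ) ( ( ) ) P
( ( ( ) ) ) ( ( ) ) Q
( ( ( ) ) ) ( ( ) ) ( )

[P [Q ( [P [Q ( [P [Q ( )]] )]] )] [P [Q ( [P [Q ( )]] )] [P [Q ( )]]]]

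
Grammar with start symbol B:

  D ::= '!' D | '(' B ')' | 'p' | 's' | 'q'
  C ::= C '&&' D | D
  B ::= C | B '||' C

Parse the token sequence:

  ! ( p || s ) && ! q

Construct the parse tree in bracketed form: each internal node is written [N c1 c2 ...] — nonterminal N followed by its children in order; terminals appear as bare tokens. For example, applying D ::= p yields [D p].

[B [C [C [D ! [D ( [B [B [C [D p]]] || [C [D s]]] )]]] && [D ! [D q]]]]

B
C
C && D
D && D
! D && D
! ( B ) && D
! ( B || C ) && D
! ( C || C ) && D
! ( D || C ) && D
! ( p || C ) && D
! ( p || D ) && D
! ( p || s ) && D
! ( p || s ) && ! D
! ( p || s ) && ! q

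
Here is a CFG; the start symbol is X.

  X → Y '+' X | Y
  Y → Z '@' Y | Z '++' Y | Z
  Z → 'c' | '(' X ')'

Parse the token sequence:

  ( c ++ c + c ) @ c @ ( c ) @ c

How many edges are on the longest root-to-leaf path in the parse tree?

8

[X [Y [Z ( [X [Y [Z c] ++ [Y [Z c]]] + [X [Y [Z c]]]] )] @ [Y [Z c] @ [Y [Z ( [X [Y [Z c]]] )] @ [Y [Z c]]]]]]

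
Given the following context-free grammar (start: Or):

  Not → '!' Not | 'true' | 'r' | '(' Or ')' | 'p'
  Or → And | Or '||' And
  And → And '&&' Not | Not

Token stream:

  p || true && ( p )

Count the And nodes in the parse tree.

4

[Or [Or [And [Not p]]] || [And [And [Not true]] && [Not ( [Or [And [Not p]]] )]]]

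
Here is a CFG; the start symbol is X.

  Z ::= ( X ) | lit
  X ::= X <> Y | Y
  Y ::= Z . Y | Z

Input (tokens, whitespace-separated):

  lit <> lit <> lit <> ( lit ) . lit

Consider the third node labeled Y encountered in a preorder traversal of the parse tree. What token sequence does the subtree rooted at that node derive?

lit

[X [X [X [X [Y [Z lit]]] <> [Y [Z lit]]] <> [Y [Z lit]]] <> [Y [Z ( [X [Y [Z lit]]] )] . [Y [Z lit]]]]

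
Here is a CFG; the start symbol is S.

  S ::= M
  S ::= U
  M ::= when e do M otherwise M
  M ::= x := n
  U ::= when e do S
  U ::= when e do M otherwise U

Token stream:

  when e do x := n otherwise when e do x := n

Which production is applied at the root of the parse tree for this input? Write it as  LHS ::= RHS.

S ::= U

[S [U when e do [M x := n] otherwise [U when e do [S [M x := n]]]]]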